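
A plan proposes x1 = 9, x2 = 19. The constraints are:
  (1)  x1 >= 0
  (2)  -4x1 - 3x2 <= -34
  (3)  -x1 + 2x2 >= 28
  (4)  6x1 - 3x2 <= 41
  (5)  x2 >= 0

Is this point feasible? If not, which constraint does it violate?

feasible

(1): 9 ≥ 0 ✓
(2): -93 ≤ -34 ✓
(3): 29 ≥ 28 ✓
(4): -3 ≤ 41 ✓
(5): 19 ≥ 0 ✓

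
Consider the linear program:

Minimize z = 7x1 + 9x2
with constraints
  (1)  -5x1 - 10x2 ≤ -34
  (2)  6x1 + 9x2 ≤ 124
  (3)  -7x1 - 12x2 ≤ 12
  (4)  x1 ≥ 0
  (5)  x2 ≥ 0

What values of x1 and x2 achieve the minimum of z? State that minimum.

Feasible corners and z = 7x1 + 9x2:
  (0, 17/5) → z = 153/5
  (34/5, 0) → z = 238/5
  (0, 124/9) → z = 124
  (62/3, 0) → z = 434/3

x1 = 0, x2 = 17/5, minimum z = 153/5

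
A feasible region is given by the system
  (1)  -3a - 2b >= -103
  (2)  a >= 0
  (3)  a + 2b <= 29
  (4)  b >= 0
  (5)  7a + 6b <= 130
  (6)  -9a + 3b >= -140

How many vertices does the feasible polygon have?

5

Intersecting each pair of boundary lines and keeping only the points that satisfy every inequality leaves:
  (0, 29/2)
  (0, 0)
  (43/4, 73/8)
  (140/9, 0)
  (82/5, 38/15)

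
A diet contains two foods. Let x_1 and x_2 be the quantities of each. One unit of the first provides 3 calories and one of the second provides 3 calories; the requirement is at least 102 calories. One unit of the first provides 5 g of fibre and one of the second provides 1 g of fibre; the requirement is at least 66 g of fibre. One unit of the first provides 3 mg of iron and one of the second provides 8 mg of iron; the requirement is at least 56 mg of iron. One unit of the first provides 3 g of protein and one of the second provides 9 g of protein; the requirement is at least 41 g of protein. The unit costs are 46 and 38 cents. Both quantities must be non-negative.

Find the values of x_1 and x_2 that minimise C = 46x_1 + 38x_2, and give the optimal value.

x_1 = 8, x_2 = 26, minimum C = 1356

Feasible corners and C = 46x_1 + 38x_2:
  (0, 66) → C = 2508
  (34, 0) → C = 1564
  (8, 26) → C = 1356
The feasible region is unbounded (it extends along (0, 1), (1, 0)), but C strictly increases along every unbounded feasible direction, so there is no improving ray and the minimum is attained at a vertex.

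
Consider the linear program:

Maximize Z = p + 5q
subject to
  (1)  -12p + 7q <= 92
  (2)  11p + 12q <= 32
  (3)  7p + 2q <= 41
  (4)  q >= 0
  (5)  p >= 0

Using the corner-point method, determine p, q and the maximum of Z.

Extreme points and Z = p + 5q:
  (32/11, 0) → Z = 32/11
  (0, 8/3) → Z = 40/3
  (0, 0) → Z = 0

p = 0, q = 8/3, maximum Z = 40/3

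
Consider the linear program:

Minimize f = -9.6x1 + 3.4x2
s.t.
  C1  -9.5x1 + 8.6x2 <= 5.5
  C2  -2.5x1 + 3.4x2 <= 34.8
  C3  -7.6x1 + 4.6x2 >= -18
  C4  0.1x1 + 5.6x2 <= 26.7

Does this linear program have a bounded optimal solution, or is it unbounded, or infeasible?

Vertices and f = -9.6x1 + 3.4x2:
  (9941/2703, 12710/2703) → f = -261098/13515
  (3727/717, 3352/717) → f = -121912/3585
The feasible region has finitely many vertices and no improving ray; the minimum is -121912/3585 at (3727/717, 3352/717).

bounded optimum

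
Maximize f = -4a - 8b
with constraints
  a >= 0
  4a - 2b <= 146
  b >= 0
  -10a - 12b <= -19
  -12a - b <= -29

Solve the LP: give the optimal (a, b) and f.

a = 29/12, b = 0, maximum f = -29/3

Extreme points and f = -4a - 8b:
  (0, 29) → f = -232
  (73/2, 0) → f = -146
  (29/12, 0) → f = -29/3
The feasible region is unbounded (it extends along (0, 1), (1, 2)), but f strictly decreases along every unbounded feasible direction, so there is no improving ray and the maximum is attained at a vertex.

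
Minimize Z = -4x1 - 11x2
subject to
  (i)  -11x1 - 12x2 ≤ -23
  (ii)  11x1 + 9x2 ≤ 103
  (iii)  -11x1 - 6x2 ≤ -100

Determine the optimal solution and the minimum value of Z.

x1 = 94/11, x2 = 1, minimum Z = -497/11

Corner points and Z = -4x1 - 11x2:
  (343/11, -80/3) → Z = 5564/33
  (177/11, -77/6) → Z = 5069/66
  (94/11, 1) → Z = -497/11

The optimum lies where 11x1 + 9x2 = 103 and -11x1 - 6x2 = -100.
Solving simultaneously gives x1 = 94/11, x2 = 1.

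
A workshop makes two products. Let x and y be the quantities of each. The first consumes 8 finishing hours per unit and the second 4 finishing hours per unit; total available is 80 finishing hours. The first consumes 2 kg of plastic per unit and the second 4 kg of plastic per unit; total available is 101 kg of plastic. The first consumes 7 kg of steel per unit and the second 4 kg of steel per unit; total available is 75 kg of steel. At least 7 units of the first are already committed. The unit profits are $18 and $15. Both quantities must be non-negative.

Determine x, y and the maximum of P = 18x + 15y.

Extreme points and P = 18x + 15y:
  (10, 0) → P = 180
  (7, 0) → P = 126
  (7, 6) → P = 216

x = 7, y = 6, maximum P = 216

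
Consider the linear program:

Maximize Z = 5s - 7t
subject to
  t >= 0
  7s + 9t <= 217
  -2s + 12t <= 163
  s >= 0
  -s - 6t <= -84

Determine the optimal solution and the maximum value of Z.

s = 182/11, t = 371/33, maximum Z = 133/33

Feasible corners and Z = 5s - 7t:
  (379/34, 525/34) → Z = -890/17
  (182/11, 371/33) → Z = 133/33
  (5/4, 331/24) → Z = -2167/24

At the optimal vertex, 7s + 9t = 217 and -s - 6t = -84.
Solving simultaneously gives s = 182/11, t = 371/33.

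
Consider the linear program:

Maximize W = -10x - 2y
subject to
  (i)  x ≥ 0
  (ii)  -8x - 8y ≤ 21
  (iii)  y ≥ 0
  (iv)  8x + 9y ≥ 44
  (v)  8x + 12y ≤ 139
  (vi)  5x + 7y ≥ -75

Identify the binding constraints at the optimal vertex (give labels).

Vertices and W = -10x - 2y:
  (0, 44/9) → W = -88/9
  (0, 139/12) → W = -139/6
  (11/2, 0) → W = -55
  (139/8, 0) → W = -695/4

The maximum is at (0, 44/9). Substituting into each constraint, equality holds for (i) and (iv); the remaining constraints have slack.

(i) and (iv)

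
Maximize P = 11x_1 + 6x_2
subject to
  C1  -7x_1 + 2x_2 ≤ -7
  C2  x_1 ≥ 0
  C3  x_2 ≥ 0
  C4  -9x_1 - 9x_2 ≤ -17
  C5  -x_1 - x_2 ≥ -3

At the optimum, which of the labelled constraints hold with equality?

C3 and C5

Corner points and P = 11x_1 + 6x_2:
  (97/81, 56/81) → P = 1403/81
  (13/9, 14/9) → P = 227/9
  (17/9, 0) → P = 187/9
  (3, 0) → P = 33

The maximum is at (3, 0). Substituting into each constraint, equality holds for C3 and C5; the remaining constraints have slack.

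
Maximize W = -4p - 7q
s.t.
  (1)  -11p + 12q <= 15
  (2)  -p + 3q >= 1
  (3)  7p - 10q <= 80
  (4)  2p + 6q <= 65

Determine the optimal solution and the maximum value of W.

Extreme points and W = -4p - 7q:
  (-11/7, -4/21) → W = 160/21
  (23/3, 149/18) → W = -1595/18
  (63/4, 67/12) → W = -1225/12

p = -11/7, q = -4/21, maximum W = 160/21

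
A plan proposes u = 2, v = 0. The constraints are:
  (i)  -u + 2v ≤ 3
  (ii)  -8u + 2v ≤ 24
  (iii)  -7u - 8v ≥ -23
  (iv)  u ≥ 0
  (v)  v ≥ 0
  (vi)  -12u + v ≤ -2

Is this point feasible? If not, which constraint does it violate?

feasible

(i): -2 ≤ 3 ✓
(ii): -16 ≤ 24 ✓
(iii): -14 ≥ -23 ✓
(iv): 2 ≥ 0 ✓
(v): 0 ≥ 0 ✓
(vi): -24 ≤ -2 ✓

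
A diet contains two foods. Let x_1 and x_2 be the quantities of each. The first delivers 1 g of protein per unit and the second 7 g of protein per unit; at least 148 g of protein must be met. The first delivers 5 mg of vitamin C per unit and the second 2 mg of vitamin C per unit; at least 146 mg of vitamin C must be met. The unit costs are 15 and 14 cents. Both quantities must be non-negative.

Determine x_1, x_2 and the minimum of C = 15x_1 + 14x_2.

x_1 = 22, x_2 = 18, minimum C = 582

The feasible region is unbounded (it extends along (0, 1), (1, 0)), but C strictly increases along every unbounded feasible direction, so there is no improving ray and the minimum is attained at a vertex.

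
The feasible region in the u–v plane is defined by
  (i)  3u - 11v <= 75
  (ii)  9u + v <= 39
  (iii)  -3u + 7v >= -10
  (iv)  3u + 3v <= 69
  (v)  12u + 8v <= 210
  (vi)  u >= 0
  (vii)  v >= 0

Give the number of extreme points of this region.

Pairwise boundary intersections that survive every other constraint:
  (283/66, 9/22)
  (2, 21)
  (10/3, 0)
  (0, 23)
  (0, 0)

5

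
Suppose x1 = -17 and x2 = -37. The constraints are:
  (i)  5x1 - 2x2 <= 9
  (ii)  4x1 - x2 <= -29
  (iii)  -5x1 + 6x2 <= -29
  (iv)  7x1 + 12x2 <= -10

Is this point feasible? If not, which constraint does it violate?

feasible

(i): -11 ≤ 9 ✓
(ii): -31 ≤ -29 ✓
(iii): -137 ≤ -29 ✓
(iv): -563 ≤ -10 ✓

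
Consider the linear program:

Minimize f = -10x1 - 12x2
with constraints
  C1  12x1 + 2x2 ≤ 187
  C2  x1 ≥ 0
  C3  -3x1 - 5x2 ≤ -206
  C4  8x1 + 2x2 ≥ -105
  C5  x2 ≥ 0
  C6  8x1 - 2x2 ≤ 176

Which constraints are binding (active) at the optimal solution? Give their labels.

C1 and C2

Vertices and f = -10x1 - 12x2:
  (0, 187/2) → f = -1122
  (523/54, 637/18) → f = -14081/27
  (0, 206/5) → f = -2472/5

The minimum is at (0, 187/2). Substituting into each constraint, equality holds for C1 and C2; the remaining constraints have slack.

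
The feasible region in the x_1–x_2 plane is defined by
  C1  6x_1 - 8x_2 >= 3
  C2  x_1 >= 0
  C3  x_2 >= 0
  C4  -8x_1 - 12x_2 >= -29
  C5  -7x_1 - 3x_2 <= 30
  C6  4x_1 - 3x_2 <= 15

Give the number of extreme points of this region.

Pairwise boundary intersections that survive every other constraint:
  (1/2, 0)
  (67/34, 75/68)
  (29/8, 0)

3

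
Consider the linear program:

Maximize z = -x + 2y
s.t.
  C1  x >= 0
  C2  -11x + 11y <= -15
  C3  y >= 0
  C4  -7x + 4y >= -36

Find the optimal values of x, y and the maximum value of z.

Vertices and z = -x + 2y:
  (15/11, 0) → z = -15/11
  (112/11, 97/11) → z = 82/11
  (36/7, 0) → z = -36/7

x = 112/11, y = 97/11, maximum z = 82/11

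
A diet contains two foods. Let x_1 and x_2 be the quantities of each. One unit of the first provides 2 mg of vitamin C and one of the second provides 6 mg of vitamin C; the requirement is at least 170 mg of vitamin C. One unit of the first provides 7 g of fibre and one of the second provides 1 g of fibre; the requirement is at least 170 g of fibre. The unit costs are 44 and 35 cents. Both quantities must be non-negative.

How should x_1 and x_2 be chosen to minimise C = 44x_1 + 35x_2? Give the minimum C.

x_1 = 85/4, x_2 = 85/4, minimum C = 6715/4

The feasible region is unbounded (it extends along (0, 1), (1, 0)), but C strictly increases along every unbounded feasible direction, so there is no improving ray and the minimum is attained at a vertex.

At the optimal vertex, 2x_1 + 6x_2 = 170 and 7x_1 + x_2 = 170.
Solving simultaneously gives x_1 = 85/4, x_2 = 85/4.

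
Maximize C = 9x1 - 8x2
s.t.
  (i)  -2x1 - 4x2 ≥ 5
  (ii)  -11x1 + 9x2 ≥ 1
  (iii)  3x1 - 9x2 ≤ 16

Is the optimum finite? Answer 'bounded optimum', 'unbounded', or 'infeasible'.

Feasible corners and C = 9x1 - 8x2:
  (-49/62, -53/62) → C = -17/62
  (-17/8, -179/72) → C = 55/72
The feasible region has finitely many vertices and no improving ray; the maximum is 55/72 at (-17/8, -179/72).

bounded optimum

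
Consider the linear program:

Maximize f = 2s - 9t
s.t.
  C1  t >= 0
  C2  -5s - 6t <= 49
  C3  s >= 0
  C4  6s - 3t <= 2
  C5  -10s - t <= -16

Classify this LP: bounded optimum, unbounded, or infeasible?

bounded optimum

Extreme points and f = 2s - 9t:
  (0, 16) → f = -144
  (25/18, 19/9) → f = -146/9
The feasible region has finitely many vertices and no improving ray; the maximum is -146/9 at (25/18, 19/9).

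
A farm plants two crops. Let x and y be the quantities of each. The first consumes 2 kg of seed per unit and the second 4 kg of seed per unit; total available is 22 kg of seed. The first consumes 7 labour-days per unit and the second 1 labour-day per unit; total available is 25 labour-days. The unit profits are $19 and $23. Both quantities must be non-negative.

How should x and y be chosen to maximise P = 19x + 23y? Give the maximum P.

x = 3, y = 4, maximum P = 149

Extreme points and P = 19x + 23y:
  (0, 0) → P = 0
  (0, 11/2) → P = 253/2
  (25/7, 0) → P = 475/7
  (3, 4) → P = 149

The optimum lies where 2x + 4y = 22 and 7x + y = 25.
Solving simultaneously gives x = 3, y = 4.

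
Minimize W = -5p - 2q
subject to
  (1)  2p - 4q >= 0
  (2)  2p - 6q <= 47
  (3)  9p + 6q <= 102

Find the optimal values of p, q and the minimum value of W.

p = 149/11, q = -73/22, minimum W = -672/11

Feasible corners and W = -5p - 2q:
  (-47, -47/2) → W = 282
  (17/2, 17/4) → W = -51
  (149/11, -73/22) → W = -672/11

The binding constraints are 2p - 6q = 47 and 9p + 6q = 102.
Solving simultaneously gives p = 149/11, q = -73/22.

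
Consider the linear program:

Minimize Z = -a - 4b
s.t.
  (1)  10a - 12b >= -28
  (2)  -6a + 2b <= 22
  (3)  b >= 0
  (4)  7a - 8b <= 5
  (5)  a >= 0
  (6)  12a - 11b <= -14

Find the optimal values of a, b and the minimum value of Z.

Feasible corners and Z = -a - 4b:
  (0, 7/3) → Z = -28/3
  (70/17, 98/17) → Z = -462/17
  (0, 14/11) → Z = -56/11

a = 70/17, b = 98/17, minimum Z = -462/17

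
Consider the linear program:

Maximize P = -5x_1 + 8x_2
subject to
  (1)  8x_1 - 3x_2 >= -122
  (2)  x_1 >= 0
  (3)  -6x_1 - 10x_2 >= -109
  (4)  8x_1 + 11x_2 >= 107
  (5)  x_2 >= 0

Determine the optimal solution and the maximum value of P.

x_1 = 0, x_2 = 109/10, maximum P = 436/5

Corner points and P = -5x_1 + 8x_2:
  (0, 109/10) → P = 436/5
  (0, 107/11) → P = 856/11
  (109/6, 0) → P = -545/6
  (107/8, 0) → P = -535/8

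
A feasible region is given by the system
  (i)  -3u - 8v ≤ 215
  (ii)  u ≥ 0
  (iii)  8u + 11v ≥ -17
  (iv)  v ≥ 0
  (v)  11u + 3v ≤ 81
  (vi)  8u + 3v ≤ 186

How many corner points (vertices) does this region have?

3

Pairwise boundary intersections that survive every other constraint:
  (0, 0)
  (0, 27)
  (81/11, 0)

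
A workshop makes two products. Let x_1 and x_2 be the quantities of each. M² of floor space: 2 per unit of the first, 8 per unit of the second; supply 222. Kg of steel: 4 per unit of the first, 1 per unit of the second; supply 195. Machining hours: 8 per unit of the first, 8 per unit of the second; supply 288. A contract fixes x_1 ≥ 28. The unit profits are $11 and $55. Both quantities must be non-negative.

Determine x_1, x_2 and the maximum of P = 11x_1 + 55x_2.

x_1 = 28, x_2 = 8, maximum P = 748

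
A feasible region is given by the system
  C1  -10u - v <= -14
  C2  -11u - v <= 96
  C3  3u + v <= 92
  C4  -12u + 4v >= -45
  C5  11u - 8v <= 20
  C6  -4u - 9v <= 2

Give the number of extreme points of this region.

4

Of the 15 pairwise boundary intersections, those satisfying every inequality are:
  (-78/7, 878/7)
  (132/91, -46/91)
  (413/24, 323/8)
  (70/13, 255/52)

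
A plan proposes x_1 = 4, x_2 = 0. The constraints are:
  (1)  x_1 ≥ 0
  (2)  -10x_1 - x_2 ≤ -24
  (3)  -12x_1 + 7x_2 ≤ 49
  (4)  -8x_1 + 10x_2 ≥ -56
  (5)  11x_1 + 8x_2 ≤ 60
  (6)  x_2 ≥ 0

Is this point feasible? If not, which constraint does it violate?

feasible

(1): 4 ≥ 0 ✓
(2): -40 ≤ -24 ✓
(3): -48 ≤ 49 ✓
(4): -32 ≥ -56 ✓
(5): 44 ≤ 60 ✓
(6): 0 ≥ 0 ✓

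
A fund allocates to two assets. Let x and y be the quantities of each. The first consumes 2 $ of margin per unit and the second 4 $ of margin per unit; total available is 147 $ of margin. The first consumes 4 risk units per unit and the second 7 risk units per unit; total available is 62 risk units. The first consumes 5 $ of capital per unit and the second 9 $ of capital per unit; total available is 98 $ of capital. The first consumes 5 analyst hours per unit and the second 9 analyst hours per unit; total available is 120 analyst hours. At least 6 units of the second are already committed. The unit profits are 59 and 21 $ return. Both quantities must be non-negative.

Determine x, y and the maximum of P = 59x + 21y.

x = 5, y = 6, maximum P = 421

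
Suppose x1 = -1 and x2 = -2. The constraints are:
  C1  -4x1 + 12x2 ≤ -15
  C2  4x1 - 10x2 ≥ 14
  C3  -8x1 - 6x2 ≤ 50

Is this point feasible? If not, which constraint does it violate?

feasible

C1: -20 ≤ -15 ✓
C2: 16 ≥ 14 ✓
C3: 20 ≤ 50 ✓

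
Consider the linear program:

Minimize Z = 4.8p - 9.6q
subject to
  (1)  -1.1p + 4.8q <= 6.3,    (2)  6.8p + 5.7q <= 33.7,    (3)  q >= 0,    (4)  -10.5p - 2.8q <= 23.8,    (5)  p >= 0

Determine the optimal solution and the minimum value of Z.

p = 0, q = 1.3125, minimum Z = -12.6

Corner points and Z = 4.8p - 9.6q:
  (4195/1297, 7991/3891) → Z = -27176/6485
  (0, 21/16) → Z = -63/5
  (337/68, 0) → Z = 2022/85
  (0, 0) → Z = 0

The binding constraints are -1.1p + 4.8q = 6.3 and p = 0.
Solving simultaneously gives p = 0, q = 21/16.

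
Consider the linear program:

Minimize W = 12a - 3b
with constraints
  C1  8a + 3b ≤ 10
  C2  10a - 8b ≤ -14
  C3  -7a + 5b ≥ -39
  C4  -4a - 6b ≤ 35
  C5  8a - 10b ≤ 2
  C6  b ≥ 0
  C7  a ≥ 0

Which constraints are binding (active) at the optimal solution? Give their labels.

Vertices and W = 12a - 3b:
  (19/47, 106/47) → W = -90/47
  (0, 10/3) → W = -10
  (0, 7/4) → W = -21/4

The minimum is at (0, 10/3). Substituting into each constraint, equality holds for C1 and C7; the remaining constraints have slack.

C1 and C7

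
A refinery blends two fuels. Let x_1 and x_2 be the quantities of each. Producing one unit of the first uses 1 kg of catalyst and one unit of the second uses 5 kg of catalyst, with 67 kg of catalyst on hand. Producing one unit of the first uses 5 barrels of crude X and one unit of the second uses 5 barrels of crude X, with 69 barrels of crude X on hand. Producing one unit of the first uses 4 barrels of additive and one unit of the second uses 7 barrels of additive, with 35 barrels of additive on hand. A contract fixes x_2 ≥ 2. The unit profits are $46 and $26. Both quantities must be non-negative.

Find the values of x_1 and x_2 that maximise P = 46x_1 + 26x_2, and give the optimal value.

Extreme points and P = 46x_1 + 26x_2:
  (0, 5) → P = 130
  (0, 2) → P = 52
  (21/4, 2) → P = 587/2

The optimum lies where 4x_1 + 7x_2 = 35 and x_2 = 2.
Solving simultaneously gives x_1 = 21/4, x_2 = 2.

x_1 = 21/4, x_2 = 2, maximum P = 587/2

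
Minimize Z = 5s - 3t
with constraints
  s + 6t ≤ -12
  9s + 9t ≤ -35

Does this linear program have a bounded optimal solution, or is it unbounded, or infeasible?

From the feasible point (-34/15, -73/45), moving in the direction (-6, 1) keeps every constraint satisfied while Z decreases without bound.

unbounded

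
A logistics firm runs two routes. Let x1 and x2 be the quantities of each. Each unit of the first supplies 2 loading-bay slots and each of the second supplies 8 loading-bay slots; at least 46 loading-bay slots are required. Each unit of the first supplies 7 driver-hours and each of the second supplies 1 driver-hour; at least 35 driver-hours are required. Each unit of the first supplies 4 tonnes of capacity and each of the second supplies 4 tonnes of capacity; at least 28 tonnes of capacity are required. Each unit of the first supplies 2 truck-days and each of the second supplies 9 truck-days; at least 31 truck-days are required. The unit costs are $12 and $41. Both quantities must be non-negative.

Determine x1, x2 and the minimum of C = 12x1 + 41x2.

Vertices and C = 12x1 + 41x2:
  (0, 35) → C = 1435
  (23, 0) → C = 276
  (13/3, 14/3) → C = 730/3
The feasible region is unbounded (it extends along (0, 1), (1, 0)), but C strictly increases along every unbounded feasible direction, so there is no improving ray and the minimum is attained at a vertex.

The optimum lies where 2x1 + 8x2 = 46 and 7x1 + x2 = 35.
Solving simultaneously gives x1 = 13/3, x2 = 14/3.

x1 = 13/3, x2 = 14/3, minimum C = 730/3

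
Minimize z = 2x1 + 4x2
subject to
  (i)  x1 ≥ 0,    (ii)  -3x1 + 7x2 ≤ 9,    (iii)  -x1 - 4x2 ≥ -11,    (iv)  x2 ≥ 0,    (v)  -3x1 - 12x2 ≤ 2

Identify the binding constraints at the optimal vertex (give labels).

(i) and (iv)

Feasible corners and z = 2x1 + 4x2:
  (0, 9/7) → z = 36/7
  (0, 0) → z = 0
  (41/19, 42/19) → z = 250/19
  (11, 0) → z = 22

The minimum is at (0, 0). Substituting into each constraint, equality holds for (i) and (iv); the remaining constraints have slack.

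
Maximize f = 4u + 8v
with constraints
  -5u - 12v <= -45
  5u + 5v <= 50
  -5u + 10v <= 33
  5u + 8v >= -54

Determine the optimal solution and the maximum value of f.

u = 67/15, v = 83/15, maximum f = 932/15

Corner points and f = 4u + 8v:
  (75/7, -5/7) → f = 260/7
  (27/55, 39/11) → f = 1668/55
  (67/15, 83/15) → f = 932/15

The optimum lies where 5u + 5v = 50 and -5u + 10v = 33.
Solving simultaneously gives u = 67/15, v = 83/15.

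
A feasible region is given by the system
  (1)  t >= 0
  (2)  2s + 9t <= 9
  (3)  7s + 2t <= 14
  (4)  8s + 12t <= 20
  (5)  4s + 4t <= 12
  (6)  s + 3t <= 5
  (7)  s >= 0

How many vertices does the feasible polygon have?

The feasible vertices (each the meet of two boundaries and inside every other half-plane) are:
  (2, 0)
  (0, 0)
  (3/2, 2/3)
  (0, 1)
  (32/17, 7/17)

5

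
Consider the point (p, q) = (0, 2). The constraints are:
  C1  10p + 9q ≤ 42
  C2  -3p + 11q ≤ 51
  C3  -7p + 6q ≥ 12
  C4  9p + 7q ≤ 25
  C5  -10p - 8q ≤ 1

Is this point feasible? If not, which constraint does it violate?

feasible

C1: 18 ≤ 42 ✓
C2: 22 ≤ 51 ✓
C3: 12 ≥ 12 ✓
C4: 14 ≤ 25 ✓
C5: -16 ≤ 1 ✓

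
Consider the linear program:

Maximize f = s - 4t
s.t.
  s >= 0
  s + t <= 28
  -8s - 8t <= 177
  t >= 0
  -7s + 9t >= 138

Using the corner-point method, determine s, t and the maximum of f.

Corner points and f = s - 4t:
  (0, 28) → f = -112
  (0, 46/3) → f = -184/3
  (57/8, 167/8) → f = -611/8

s = 0, t = 46/3, maximum f = -184/3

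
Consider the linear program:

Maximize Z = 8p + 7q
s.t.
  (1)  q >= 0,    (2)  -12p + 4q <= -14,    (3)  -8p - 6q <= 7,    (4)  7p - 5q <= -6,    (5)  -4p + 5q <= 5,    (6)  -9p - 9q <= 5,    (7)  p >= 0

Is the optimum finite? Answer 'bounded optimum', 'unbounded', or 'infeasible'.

infeasible

The boundaries q = 0 and -12p + 4q = -14 meet at (7/6, 0), but that point violates 7p - 5q ≤ -6. Every candidate vertex is excluded by some other constraint, so the feasible region is empty.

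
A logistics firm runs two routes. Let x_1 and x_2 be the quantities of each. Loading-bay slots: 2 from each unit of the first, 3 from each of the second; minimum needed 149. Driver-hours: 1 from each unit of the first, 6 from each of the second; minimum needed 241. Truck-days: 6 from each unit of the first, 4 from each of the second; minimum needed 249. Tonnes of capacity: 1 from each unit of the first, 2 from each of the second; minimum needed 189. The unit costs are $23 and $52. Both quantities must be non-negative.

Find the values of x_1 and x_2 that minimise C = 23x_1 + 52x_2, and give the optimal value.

x_1 = 163, x_2 = 13, minimum C = 4425

Feasible corners and C = 23x_1 + 52x_2:
  (0, 189/2) → C = 4914
  (241, 0) → C = 5543
  (163, 13) → C = 4425
The feasible region is unbounded (it extends along (0, 1), (1, 0)), but C strictly increases along every unbounded feasible direction, so there is no improving ray and the minimum is attained at a vertex.

The binding constraints are x_1 + 6x_2 = 241 and x_1 + 2x_2 = 189.
Solving simultaneously gives x_1 = 163, x_2 = 13.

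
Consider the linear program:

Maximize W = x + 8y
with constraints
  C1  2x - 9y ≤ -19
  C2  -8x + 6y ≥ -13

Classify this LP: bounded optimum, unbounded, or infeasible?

unbounded

From the feasible point (77/20, 89/30), moving in the direction (6, 8) keeps every constraint satisfied while W increases without bound.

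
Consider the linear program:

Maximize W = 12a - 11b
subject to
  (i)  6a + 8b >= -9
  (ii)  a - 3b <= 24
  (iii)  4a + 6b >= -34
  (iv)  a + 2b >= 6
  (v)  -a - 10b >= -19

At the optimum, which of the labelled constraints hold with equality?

Extreme points and W = 12a - 11b:
  (66/5, -18/5) → W = 198
  (297/13, -5/13) → W = 3619/13
  (11/4, 13/8) → W = 121/8

The maximum is at (297/13, -5/13). Substituting into each constraint, equality holds for (ii) and (v); the remaining constraints have slack.

(ii) and (v)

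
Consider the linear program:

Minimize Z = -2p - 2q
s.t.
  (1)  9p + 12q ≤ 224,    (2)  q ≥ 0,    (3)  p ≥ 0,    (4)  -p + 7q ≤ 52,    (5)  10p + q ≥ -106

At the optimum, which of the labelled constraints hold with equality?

(1) and (2)

Vertices and Z = -2p - 2q:
  (224/9, 0) → Z = -448/9
  (944/75, 692/75) → Z = -3272/75
  (0, 0) → Z = 0
  (0, 52/7) → Z = -104/7

The minimum is at (224/9, 0). Substituting into each constraint, equality holds for (1) and (2); the remaining constraints have slack.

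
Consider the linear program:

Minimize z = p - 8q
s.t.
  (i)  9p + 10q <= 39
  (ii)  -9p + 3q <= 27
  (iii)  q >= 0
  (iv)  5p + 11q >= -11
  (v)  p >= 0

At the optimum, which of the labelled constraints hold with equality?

(i) and (v)

Vertices and z = p - 8q:
  (13/3, 0) → z = 13/3
  (0, 39/10) → z = -156/5
  (0, 0) → z = 0

The minimum is at (0, 39/10). Substituting into each constraint, equality holds for (i) and (v); the remaining constraints have slack.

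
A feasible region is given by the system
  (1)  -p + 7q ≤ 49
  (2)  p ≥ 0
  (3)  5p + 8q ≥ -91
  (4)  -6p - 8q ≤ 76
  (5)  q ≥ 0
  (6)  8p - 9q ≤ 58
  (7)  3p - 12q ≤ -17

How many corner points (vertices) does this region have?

4

The feasible vertices (each the meet of two boundaries and inside every other half-plane) are:
  (0, 7)
  (847/47, 450/47)
  (0, 17/12)
  (283/23, 310/69)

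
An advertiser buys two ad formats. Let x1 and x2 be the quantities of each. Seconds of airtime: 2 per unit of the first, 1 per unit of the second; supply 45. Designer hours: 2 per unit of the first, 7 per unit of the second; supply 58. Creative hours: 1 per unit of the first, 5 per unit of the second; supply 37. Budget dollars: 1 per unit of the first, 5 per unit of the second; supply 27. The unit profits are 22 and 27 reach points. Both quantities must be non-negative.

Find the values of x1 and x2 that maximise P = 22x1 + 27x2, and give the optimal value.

Extreme points and P = 22x1 + 27x2:
  (0, 0) → P = 0
  (0, 27/5) → P = 729/5
  (45/2, 0) → P = 495
  (22, 1) → P = 511

x1 = 22, x2 = 1, maximum P = 511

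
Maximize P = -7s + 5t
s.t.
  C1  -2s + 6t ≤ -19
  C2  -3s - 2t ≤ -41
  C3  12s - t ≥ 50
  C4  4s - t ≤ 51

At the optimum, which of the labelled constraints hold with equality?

C1 and C2

Corner points and P = -7s + 5t:
  (142/11, 25/22) → P = -1863/22
  (287/22, 13/11) → P = -1879/22
  (13, 1) → P = -86

The maximum is at (142/11, 25/22). Substituting into each constraint, equality holds for C1 and C2; the remaining constraints have slack.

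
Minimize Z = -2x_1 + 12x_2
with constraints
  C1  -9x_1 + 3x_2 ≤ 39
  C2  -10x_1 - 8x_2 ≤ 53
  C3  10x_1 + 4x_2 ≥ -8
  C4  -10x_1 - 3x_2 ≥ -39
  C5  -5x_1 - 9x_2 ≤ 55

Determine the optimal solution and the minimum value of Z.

x_1 = 172/25, x_2 = -149/15, minimum Z = -3324/25

Feasible corners and Z = -2x_1 + 12x_2:
  (-30/11, 53/11) → Z = 696/11
  (0, 13) → Z = 156
  (74/35, -51/7) → Z = -3208/35
  (172/25, -149/15) → Z = -3324/25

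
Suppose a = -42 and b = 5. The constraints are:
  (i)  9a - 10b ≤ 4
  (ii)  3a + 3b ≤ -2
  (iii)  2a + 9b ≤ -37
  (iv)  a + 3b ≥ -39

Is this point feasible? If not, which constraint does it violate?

feasible

(i): -428 ≤ 4 ✓
(ii): -111 ≤ -2 ✓
(iii): -39 ≤ -37 ✓
(iv): -27 ≥ -39 ✓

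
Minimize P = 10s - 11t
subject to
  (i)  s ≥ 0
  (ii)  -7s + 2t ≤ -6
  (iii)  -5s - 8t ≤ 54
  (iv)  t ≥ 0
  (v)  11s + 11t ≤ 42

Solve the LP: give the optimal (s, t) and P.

Vertices and P = 10s - 11t:
  (6/7, 0) → P = 60/7
  (50/33, 76/33) → P = -112/11
  (42/11, 0) → P = 420/11

The binding constraints are -7s + 2t = -6 and 11s + 11t = 42.
Solving simultaneously gives s = 50/33, t = 76/33.

s = 50/33, t = 76/33, minimum P = -112/11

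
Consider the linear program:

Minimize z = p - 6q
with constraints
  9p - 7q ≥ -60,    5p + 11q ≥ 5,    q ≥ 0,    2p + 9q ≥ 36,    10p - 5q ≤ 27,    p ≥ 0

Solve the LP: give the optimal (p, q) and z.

p = 489/25, q = 843/25, minimum z = -4569/25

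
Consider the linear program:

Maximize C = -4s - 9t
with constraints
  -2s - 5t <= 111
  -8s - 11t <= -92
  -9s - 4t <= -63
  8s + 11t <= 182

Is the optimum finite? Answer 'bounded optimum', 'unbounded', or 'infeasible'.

Vertices and C = -4s - 9t:
  (1681/18, -536/9) → C = 1462/9
  (2131/18, -626/9) → C = 1372/9
  (325/67, 324/67) → C = -4216/67
  (-35/67, 1134/67) → C = -10066/67
The feasible region has finitely many vertices and no improving ray; the maximum is 1462/9 at (1681/18, -536/9).

bounded optimum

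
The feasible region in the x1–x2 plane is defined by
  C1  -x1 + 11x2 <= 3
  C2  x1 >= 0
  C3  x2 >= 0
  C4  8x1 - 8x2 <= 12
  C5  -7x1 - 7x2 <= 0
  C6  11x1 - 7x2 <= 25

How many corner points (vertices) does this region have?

Pairwise boundary intersections that survive every other constraint:
  (0, 3/11)
  (39/20, 9/20)
  (0, 0)
  (3/2, 0)

4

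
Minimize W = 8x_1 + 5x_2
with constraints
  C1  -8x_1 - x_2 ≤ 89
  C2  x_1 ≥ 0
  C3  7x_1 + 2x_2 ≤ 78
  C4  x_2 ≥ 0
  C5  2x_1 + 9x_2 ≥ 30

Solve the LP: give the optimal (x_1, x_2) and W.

x_1 = 0, x_2 = 10/3, minimum W = 50/3

Extreme points and W = 8x_1 + 5x_2:
  (0, 39) → W = 195
  (0, 10/3) → W = 50/3
  (642/59, 54/59) → W = 5406/59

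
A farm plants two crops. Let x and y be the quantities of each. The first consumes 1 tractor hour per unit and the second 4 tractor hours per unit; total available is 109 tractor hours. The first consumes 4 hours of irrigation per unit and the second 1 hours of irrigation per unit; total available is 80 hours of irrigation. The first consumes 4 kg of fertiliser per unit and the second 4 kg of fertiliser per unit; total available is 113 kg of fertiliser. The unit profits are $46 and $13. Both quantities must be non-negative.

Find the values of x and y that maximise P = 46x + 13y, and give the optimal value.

Feasible corners and P = 46x + 13y:
  (0, 0) → P = 0
  (0, 109/4) → P = 1417/4
  (20, 0) → P = 920
  (4/3, 323/12) → P = 1645/4
  (69/4, 11) → P = 1873/2

The optimum lies where 4x + y = 80 and 4x + 4y = 113.
Solving simultaneously gives x = 69/4, y = 11.

x = 69/4, y = 11, maximum P = 1873/2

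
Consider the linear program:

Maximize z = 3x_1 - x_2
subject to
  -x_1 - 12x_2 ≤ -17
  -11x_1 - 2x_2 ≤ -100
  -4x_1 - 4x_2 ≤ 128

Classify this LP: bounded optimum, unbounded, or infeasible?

From the feasible point (583/65, 87/130), moving in the direction (12, -1) keeps every constraint satisfied while z increases without bound.

unbounded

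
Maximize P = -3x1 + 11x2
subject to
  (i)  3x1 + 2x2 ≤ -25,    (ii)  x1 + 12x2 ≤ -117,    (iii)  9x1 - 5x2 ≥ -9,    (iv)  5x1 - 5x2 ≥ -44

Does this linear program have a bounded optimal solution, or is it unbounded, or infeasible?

Corner points and P = -3x1 + 11x2:
  (-33/17, -163/17) → P = -1694/17
  (-693/113, -1044/113) → P = -9405/113
The feasible region has finitely many vertices and no improving ray; the maximum is -9405/113 at (-693/113, -1044/113).

bounded optimum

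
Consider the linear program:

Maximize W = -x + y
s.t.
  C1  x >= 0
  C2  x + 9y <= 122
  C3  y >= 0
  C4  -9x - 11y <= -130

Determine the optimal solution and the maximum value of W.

x = 0, y = 122/9, maximum W = 122/9

Extreme points and W = -x + y:
  (0, 122/9) → W = 122/9
  (0, 130/11) → W = 130/11
  (122, 0) → W = -122
  (130/9, 0) → W = -130/9

The binding constraints are x = 0 and x + 9y = 122.
Solving simultaneously gives x = 0, y = 122/9.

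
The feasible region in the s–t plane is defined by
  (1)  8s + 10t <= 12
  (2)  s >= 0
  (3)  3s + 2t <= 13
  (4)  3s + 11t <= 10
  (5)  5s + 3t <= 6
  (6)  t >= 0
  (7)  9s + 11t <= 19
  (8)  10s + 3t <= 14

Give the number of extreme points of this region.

Pairwise boundary intersections that survive every other constraint:
  (16/29, 22/29)
  (12/13, 6/13)
  (0, 10/11)
  (0, 0)
  (6/5, 0)

5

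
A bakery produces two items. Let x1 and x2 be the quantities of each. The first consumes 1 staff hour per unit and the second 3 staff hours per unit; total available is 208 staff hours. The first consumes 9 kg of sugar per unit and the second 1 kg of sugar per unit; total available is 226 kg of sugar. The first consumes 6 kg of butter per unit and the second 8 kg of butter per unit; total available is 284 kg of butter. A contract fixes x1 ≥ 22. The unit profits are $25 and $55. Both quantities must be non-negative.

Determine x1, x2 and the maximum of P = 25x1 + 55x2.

The binding constraints are 6x1 + 8x2 = 284 and x1 = 22.
Solving simultaneously gives x1 = 22, x2 = 19.

x1 = 22, x2 = 19, maximum P = 1595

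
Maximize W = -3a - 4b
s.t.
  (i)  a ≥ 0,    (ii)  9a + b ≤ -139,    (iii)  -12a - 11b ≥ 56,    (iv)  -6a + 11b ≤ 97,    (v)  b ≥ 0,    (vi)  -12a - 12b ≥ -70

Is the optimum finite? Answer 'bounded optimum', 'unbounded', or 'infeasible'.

infeasible

The boundaries a = 0 and 9a + b = -139 meet at (0, -139), but that point violates b ≥ 0. Every candidate vertex is excluded by some other constraint, so the feasible region is empty.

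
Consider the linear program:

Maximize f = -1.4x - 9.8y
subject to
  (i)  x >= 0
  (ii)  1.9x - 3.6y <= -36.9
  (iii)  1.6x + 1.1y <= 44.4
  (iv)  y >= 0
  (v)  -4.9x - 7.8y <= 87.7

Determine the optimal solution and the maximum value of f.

x = 0, y = 10.25, maximum f = -100.45

Vertices and f = -1.4x - 9.8y:
  (0, 41/4) → f = -2009/20
  (0, 444/11) → f = -21756/55
  (2385/157, 2868/157) → f = -157227/785

The binding constraints are x = 0 and 1.9x - 3.6y = -36.9.
Solving simultaneously gives x = 0, y = 41/4.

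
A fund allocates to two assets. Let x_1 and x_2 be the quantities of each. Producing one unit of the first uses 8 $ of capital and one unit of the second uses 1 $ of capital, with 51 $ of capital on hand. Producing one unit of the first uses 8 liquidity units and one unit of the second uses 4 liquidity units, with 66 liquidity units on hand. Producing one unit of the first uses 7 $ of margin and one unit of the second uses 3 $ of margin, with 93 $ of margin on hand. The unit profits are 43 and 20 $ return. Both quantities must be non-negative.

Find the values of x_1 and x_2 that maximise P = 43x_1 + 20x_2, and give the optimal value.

x_1 = 23/4, x_2 = 5, maximum P = 1389/4

Vertices and P = 43x_1 + 20x_2:
  (0, 0) → P = 0
  (0, 33/2) → P = 330
  (51/8, 0) → P = 2193/8
  (23/4, 5) → P = 1389/4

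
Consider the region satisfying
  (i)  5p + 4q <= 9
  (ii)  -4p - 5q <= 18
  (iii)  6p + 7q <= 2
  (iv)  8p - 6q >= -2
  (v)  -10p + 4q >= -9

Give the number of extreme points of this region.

The feasible vertices (each the meet of two boundaries and inside every other half-plane) are:
  (-59/32, -17/8)
  (-9/22, -36/11)
  (-1/46, 7/23)
  (71/94, -17/47)

4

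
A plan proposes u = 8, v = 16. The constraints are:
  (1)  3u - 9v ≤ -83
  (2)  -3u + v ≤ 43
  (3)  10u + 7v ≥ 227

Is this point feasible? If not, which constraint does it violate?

Constraint (3): 10u + 7v = 192, which is not ≥ 227. All other constraints are satisfied.

not feasible — violates (3)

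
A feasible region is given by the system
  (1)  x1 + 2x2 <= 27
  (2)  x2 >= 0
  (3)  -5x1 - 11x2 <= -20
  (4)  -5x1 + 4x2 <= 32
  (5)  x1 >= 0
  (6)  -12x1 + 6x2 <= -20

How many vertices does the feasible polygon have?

4

Pairwise boundary intersections that survive every other constraint:
  (27, 0)
  (101/15, 152/15)
  (4, 0)
  (170/81, 70/81)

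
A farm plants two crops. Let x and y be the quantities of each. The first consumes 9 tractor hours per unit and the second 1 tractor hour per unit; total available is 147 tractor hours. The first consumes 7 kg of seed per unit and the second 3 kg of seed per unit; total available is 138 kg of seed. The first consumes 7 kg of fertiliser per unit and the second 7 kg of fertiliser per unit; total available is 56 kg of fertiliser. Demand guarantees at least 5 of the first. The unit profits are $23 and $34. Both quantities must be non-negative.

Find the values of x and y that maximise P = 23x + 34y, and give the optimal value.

Corner points and P = 23x + 34y:
  (8, 0) → P = 184
  (5, 0) → P = 115
  (5, 3) → P = 217

The binding constraints are 7x + 7y = 56 and x = 5.
Solving simultaneously gives x = 5, y = 3.

x = 5, y = 3, maximum P = 217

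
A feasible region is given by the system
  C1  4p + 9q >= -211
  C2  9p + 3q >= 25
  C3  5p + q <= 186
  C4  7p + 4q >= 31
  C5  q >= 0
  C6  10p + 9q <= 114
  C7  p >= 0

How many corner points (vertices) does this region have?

5

The feasible vertices (each the meet of two boundaries and inside every other half-plane) are:
  (7/15, 104/15)
  (0, 25/3)
  (31/7, 0)
  (57/5, 0)
  (0, 38/3)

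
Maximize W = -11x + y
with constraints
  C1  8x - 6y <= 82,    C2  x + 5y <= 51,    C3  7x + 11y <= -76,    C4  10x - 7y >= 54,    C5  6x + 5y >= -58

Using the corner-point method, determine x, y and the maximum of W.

Feasible corners and W = -11x + y:
  (223/65, -591/65) → W = -3044/65
  (31/38, -239/19) → W = -819/38
  (62/159, -1138/159) → W = -1820/159
  (-34/23, -226/23) → W = 148/23

x = -34/23, y = -226/23, maximum W = 148/23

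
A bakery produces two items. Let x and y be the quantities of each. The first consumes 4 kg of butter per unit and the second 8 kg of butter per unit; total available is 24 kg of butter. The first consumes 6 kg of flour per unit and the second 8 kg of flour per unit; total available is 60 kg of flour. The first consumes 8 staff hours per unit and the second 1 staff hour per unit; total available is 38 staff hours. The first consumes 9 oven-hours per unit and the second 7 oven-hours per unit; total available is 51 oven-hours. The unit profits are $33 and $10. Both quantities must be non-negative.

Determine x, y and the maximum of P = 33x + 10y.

x = 14/3, y = 2/3, maximum P = 482/3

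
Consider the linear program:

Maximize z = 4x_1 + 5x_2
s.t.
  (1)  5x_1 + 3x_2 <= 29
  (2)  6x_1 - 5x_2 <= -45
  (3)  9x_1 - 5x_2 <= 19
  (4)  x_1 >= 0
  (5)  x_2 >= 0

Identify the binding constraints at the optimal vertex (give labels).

Feasible corners and z = 4x_1 + 5x_2:
  (10/43, 399/43) → z = 2035/43
  (0, 29/3) → z = 145/3
  (0, 9) → z = 45

The maximum is at (0, 29/3). Substituting into each constraint, equality holds for (1) and (4); the remaining constraints have slack.

(1) and (4)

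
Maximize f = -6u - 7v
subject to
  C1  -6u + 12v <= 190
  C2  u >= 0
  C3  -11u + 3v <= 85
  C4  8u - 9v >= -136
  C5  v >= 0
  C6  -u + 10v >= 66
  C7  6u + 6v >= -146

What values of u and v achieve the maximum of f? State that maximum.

u = 0, v = 33/5, maximum f = -231/5

Extreme points and f = -6u - 7v:
  (13/7, 352/21) → f = -2698/21
  (0, 136/9) → f = -952/9
  (0, 33/5) → f = -231/5
The feasible region is unbounded (it extends along (10, 1), (2, 1)), but f strictly decreases along every unbounded feasible direction, so there is no improving ray and the maximum is attained at a vertex.

The binding constraints are u = 0 and -u + 10v = 66.
Solving simultaneously gives u = 0, v = 33/5.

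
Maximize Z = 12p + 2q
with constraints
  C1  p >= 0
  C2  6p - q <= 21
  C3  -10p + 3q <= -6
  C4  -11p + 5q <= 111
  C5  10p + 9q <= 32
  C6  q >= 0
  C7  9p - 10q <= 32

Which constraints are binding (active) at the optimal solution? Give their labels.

C5 and C6

Corner points and Z = 12p + 2q:
  (5/4, 13/6) → Z = 58/3
  (3/5, 0) → Z = 36/5
  (16/5, 0) → Z = 192/5

The maximum is at (16/5, 0). Substituting into each constraint, equality holds for C5 and C6; the remaining constraints have slack.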